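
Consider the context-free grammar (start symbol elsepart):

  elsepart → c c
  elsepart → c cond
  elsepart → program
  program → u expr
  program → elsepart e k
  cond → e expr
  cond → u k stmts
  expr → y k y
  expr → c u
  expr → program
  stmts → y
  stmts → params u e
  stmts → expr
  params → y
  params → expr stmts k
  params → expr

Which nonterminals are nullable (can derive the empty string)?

{ } (none)

No nonterminal has an empty production or an RHS whose symbols are all nullable.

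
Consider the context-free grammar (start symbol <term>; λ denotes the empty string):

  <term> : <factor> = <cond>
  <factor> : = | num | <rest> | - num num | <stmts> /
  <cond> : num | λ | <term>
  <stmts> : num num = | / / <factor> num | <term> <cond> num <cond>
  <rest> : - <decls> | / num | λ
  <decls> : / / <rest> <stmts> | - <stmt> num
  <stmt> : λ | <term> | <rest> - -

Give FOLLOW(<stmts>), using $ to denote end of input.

{ -, /, =, num }

In <factor> : <stmts> /: add FIRST(/) = { / }.
In <decls> : / / <rest> <stmts>: <stmts> is at the end, add FOLLOW(<decls>) = { -, /, =, num }.
Union: FOLLOW(<stmts>) = { -, /, =, num }.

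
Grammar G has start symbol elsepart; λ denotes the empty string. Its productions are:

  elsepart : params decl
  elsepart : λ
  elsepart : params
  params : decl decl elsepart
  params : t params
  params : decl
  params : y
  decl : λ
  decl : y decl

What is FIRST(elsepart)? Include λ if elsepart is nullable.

{ t, y, λ }

From elsepart : params decl: params, decl nullable, take FIRST(params) ∪ FIRST(decl) = { t, y }; also λ since the whole RHS is nullable.
elsepart : λ contributes λ.
From elsepart : params: add FIRST(params) = { t, y, λ } (including λ since params is nullable).
Union: FIRST(elsepart) = { t, y, λ }.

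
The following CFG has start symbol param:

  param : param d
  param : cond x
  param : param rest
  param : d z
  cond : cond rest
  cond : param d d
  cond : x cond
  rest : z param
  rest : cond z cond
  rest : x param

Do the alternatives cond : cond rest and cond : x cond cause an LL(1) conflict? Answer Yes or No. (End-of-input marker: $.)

Yes

FIRST(cond rest) = { d, x } and FIRST(x cond) = { x }.
Both contain x, so the two alternatives are not disjoint — LL(1) conflict.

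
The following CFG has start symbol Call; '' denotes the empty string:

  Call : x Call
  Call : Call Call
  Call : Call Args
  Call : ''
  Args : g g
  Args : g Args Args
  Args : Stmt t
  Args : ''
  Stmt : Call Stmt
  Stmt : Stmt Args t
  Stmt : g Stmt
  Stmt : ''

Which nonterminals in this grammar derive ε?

{ Args, Call, Stmt }

Directly nullable (have an ''-production): Call, Args, Stmt.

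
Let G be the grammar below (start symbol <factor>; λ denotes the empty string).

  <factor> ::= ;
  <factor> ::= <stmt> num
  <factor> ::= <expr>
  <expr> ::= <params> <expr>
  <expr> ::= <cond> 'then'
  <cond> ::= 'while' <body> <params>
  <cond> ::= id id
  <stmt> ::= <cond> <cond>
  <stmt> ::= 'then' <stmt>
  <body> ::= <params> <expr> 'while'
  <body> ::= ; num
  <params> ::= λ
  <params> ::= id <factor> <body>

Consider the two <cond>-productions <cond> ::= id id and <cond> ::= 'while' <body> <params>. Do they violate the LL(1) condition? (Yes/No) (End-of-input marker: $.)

FIRST(id id) = { id } and FIRST('while' <body> <params>) = { 'while' }.
The FIRST sets are disjoint and neither alternative is nullable — no conflict.

No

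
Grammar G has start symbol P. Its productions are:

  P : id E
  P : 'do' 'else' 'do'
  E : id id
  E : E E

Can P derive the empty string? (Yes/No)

No

No nonterminal in this grammar is nullable.
No production of P has an RHS whose symbols are all nullable, so P is not nullable.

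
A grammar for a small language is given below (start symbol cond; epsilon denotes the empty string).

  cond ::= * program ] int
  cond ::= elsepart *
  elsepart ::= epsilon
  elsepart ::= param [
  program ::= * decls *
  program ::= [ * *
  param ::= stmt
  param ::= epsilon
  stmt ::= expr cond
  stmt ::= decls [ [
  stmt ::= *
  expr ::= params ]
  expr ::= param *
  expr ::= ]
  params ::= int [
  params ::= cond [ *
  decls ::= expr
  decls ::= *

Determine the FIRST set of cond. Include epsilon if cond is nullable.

cond ::= * program ] int contributes {*}.
From cond ::= elsepart *: elsepart nullable, take FIRST(elsepart) ∪ {*} = { *, [, ], int }.
Union: FIRST(cond) = { *, [, ], int }.

{ *, [, ], int }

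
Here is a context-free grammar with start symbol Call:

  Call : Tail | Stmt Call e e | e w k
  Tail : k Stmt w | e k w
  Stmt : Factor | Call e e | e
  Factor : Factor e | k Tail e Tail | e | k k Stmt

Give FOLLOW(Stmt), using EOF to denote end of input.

{ e, k, w }

In Call : Stmt Call e e: add FIRST(Call e e) = { e, k }.
In Tail : k Stmt w: add FIRST(w) = { w }.
In Factor : k k Stmt: Stmt is at the end, add FOLLOW(Factor) = { e, k, w }.
Union: FOLLOW(Stmt) = { e, k, w }.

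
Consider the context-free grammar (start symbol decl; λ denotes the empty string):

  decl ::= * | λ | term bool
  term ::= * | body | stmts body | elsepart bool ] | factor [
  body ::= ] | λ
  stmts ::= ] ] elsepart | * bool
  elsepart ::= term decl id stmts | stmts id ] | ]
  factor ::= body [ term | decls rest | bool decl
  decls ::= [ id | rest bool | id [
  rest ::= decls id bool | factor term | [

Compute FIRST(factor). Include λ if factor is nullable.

{ [, ], bool, id }

From factor ::= body [ term: body nullable, take FIRST(body) ∪ {[} = { [, ] }.
From factor ::= decls rest: add FIRST(decls) = { [, ], bool, id }.
factor ::= bool decl contributes {bool}.
Union: FIRST(factor) = { [, ], bool, id }.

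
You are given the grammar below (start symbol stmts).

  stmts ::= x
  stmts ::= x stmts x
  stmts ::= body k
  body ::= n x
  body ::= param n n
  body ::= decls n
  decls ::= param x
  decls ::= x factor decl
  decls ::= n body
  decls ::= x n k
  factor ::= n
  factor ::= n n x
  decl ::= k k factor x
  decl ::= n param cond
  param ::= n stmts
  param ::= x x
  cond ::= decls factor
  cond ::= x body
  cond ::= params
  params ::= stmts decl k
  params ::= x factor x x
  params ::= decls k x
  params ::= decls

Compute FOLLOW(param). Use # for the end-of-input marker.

{ n, x }

In body ::= param n n: add FIRST(n n) = { n }.
In decls ::= param x: add FIRST(x) = { x }.
In decl ::= n param cond: add FIRST(cond) = { n, x }.
Union: FOLLOW(param) = { n, x }.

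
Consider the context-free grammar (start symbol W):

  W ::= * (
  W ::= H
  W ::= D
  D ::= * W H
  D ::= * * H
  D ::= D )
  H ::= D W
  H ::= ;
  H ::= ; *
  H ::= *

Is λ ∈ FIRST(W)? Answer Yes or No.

No nonterminal in this grammar is nullable.
No production of W has an RHS whose symbols are all nullable, so W is not nullable.

No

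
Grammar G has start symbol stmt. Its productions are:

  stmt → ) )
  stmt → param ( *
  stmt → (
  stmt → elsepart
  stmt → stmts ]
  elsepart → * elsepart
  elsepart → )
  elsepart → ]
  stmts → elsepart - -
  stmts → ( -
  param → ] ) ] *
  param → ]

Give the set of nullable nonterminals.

{ } (none)

No nonterminal has an empty production or an RHS whose symbols are all nullable.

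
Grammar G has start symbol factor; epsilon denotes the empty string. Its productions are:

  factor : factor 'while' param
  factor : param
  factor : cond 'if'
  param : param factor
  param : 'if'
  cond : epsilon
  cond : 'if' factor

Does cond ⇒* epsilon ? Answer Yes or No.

Yes

cond has an epsilon-production, so cond ⇒ epsilon.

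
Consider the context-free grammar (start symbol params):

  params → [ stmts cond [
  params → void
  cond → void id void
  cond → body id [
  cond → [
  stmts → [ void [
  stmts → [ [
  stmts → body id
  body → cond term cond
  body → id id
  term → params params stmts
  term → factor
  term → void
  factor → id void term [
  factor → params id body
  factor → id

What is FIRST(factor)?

{ [, id, void }

factor → id void term [ contributes {id}.
From factor → params id body: add FIRST(params) = { [, void }.
factor → id contributes {id}.
Union: FIRST(factor) = { [, id, void }.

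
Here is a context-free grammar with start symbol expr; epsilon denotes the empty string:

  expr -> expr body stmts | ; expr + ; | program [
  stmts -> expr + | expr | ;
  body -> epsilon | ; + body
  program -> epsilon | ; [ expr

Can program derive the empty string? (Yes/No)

program has an epsilon-production, so program ⇒ epsilon.

Yes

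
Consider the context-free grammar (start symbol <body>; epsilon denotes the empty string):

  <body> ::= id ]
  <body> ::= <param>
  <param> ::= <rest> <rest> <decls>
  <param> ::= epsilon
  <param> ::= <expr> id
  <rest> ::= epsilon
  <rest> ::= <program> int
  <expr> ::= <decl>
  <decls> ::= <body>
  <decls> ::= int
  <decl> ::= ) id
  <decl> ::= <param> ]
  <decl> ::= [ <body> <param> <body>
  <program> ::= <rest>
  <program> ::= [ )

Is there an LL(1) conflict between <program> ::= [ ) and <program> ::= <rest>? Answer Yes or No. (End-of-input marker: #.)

FIRST([ )) = { [ } and FIRST(<rest>) = { [, int, epsilon }.
Both contain [, so the two alternatives are not disjoint — LL(1) conflict.

Yes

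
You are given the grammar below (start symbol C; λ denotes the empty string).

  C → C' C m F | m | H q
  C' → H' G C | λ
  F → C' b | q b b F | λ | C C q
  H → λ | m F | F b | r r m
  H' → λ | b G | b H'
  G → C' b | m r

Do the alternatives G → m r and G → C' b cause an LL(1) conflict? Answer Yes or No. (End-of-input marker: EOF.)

Yes

FIRST(m r) = { m } and FIRST(C' b) = { b, m }.
Both contain m, so the two alternatives are not disjoint — LL(1) conflict.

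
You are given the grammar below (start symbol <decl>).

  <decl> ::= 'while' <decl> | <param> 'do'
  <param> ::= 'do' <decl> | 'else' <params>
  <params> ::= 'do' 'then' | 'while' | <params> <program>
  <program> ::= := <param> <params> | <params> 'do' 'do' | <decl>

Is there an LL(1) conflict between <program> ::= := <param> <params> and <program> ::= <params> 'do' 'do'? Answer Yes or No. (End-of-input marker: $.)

FIRST(:= <param> <params>) = { := } and FIRST(<params> 'do' 'do') = { 'do', 'while' }.
The FIRST sets are disjoint and neither alternative is nullable — no conflict.

No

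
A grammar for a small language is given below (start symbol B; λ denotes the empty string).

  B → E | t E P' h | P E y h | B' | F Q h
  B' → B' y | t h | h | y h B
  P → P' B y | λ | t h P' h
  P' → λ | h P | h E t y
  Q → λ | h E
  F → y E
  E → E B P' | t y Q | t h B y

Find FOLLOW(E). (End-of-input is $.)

In B → E: E is at the end, add FOLLOW(B) = { $, h, t, y }.
In B → t E P' h: add FIRST(P' h) = { h }.
In B → P E y h: add FIRST(y h) = { y }.
In P' → h E t y: add FIRST(t y) = { t }.
In Q → h E: E is at the end, add FOLLOW(Q) = { $, h, t, y }.
In F → y E: E is at the end, add FOLLOW(F) = { h }.
In E → E B P': add FIRST(B P') = { h, t, y }.
Union: FOLLOW(E) = { $, h, t, y }.

{ $, h, t, y }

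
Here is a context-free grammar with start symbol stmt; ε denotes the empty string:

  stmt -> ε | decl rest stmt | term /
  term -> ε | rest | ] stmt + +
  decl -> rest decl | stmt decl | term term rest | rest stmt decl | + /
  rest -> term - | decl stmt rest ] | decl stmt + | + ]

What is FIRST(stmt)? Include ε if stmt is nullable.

stmt -> ε contributes ε.
From stmt -> decl rest stmt: add FIRST(decl) = { +, -, /, ] }.
From stmt -> term /: term nullable, take FIRST(term) ∪ {/} = { +, -, /, ] }.
Union: FIRST(stmt) = { +, -, /, ], ε }.

{ +, -, /, ], ε }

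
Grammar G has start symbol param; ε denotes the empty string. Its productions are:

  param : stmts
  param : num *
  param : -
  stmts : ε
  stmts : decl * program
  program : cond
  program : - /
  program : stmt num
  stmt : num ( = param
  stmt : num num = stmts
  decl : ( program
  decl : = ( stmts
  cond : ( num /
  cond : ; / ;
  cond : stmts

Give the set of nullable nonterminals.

Directly nullable (have an ε-production): stmts.
cond : stmts with every symbol nullable, so cond is nullable.
program : cond with every symbol nullable, so program is nullable.
param : stmts with every symbol nullable, so param is nullable.
No other nonterminal has a production whose RHS symbols are all nullable.

{ cond, param, program, stmts }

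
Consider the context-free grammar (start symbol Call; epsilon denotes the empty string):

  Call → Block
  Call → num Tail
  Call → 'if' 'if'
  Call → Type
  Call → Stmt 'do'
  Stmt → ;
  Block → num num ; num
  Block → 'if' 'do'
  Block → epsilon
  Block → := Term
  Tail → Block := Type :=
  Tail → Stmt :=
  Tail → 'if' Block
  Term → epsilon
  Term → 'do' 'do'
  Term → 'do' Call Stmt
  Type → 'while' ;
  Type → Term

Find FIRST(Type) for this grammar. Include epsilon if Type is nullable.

{ 'do', 'while', epsilon }

Type → 'while' ; contributes {'while'}.
From Type → Term: add FIRST(Term) = { 'do', epsilon } (including epsilon since Term is nullable).
Union: FIRST(Type) = { 'do', 'while', epsilon }.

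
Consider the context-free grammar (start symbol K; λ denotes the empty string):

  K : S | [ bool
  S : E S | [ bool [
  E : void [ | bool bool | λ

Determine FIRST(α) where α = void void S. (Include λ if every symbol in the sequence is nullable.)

void is a terminal; add {void} and stop.

{ void }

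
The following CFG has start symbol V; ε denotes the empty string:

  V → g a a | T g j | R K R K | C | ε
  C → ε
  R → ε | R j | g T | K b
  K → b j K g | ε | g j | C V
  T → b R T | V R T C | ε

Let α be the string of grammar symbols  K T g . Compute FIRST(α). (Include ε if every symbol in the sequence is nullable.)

{ b, g, j }

Add FIRST(K)\{ε} = { b, g, j }; K is nullable, continue.
Add FIRST(T)\{ε} = { b, g, j }; T is nullable, continue.
g is a terminal; add {g} and stop.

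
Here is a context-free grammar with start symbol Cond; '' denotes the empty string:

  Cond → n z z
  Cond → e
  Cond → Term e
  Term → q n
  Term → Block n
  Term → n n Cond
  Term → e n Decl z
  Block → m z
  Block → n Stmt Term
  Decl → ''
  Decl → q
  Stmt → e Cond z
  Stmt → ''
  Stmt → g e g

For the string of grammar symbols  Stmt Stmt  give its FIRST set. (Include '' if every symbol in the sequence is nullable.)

{ e, g, '' }

Add FIRST(Stmt)\{''} = { e, g }; Stmt is nullable, continue.
Add FIRST(Stmt)\{''} = { e, g }; Stmt is nullable, continue.
Every symbol is nullable, so include ''.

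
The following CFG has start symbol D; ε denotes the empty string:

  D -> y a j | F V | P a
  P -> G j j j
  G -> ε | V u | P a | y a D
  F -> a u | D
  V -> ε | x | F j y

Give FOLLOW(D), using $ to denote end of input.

{ $, a, j, u, x, y }

D is the start symbol, so $ ∈ FOLLOW(D).
In G -> y a D: D is at the end, add FOLLOW(G) = { j }.
In F -> D: D is at the end, add FOLLOW(F) = { $, a, j, u, x, y }.
Union: FOLLOW(D) = { $, a, j, u, x, y }.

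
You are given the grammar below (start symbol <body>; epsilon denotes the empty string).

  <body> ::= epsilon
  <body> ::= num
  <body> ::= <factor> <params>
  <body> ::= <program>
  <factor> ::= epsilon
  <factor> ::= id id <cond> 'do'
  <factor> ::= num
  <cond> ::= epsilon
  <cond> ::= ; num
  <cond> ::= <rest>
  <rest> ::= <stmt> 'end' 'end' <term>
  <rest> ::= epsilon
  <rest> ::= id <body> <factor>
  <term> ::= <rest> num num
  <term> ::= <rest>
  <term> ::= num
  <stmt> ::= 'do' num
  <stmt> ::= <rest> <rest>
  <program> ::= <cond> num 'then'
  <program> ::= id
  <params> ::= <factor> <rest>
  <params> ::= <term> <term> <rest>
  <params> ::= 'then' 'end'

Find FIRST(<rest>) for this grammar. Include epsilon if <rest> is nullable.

From <rest> ::= <stmt> 'end' 'end' <term>: <stmt> nullable, take FIRST(<stmt>) ∪ {'end'} = { 'do', 'end', id }.
<rest> ::= epsilon contributes epsilon.
<rest> ::= id <body> <factor> contributes {id}.
Union: FIRST(<rest>) = { 'do', 'end', id, epsilon }.

{ 'do', 'end', id, epsilon }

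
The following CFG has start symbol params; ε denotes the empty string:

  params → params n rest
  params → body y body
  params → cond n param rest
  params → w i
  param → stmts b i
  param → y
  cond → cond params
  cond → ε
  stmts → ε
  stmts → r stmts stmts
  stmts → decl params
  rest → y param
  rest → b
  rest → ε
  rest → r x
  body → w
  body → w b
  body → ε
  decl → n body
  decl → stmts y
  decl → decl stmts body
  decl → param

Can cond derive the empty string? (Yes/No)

cond has an ε-production, so cond ⇒ ε.

Yes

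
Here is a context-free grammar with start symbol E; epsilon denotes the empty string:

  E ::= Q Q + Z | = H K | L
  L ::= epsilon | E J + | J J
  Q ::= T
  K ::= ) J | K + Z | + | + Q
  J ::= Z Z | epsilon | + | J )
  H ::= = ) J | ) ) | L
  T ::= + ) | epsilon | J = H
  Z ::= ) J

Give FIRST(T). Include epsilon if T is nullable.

T ::= + ) contributes {+}.
T ::= epsilon contributes epsilon.
From T ::= J = H: J nullable, take FIRST(J) ∪ {=} = { ), +, = }.
Union: FIRST(T) = { ), +, =, epsilon }.

{ ), +, =, epsilon }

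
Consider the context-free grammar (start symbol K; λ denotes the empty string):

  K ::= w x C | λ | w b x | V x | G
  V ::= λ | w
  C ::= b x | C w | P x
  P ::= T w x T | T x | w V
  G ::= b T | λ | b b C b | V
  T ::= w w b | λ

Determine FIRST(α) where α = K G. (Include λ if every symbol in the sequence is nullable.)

{ b, w, x, λ }

Add FIRST(K)\{λ} = { b, w, x }; K is nullable, continue.
Add FIRST(G)\{λ} = { b, w }; G is nullable, continue.
Every symbol is nullable, so include λ.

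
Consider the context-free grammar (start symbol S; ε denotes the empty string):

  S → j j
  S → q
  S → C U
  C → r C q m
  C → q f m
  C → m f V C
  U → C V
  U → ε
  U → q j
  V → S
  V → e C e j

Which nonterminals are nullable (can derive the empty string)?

Directly nullable (have an ε-production): U.
No other nonterminal has a production whose RHS symbols are all nullable.

{ U }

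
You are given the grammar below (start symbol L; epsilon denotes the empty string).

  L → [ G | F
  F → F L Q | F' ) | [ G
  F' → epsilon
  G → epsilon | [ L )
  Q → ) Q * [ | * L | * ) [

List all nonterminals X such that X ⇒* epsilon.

Directly nullable (have an epsilon-production): F', G.
No other nonterminal has a production whose RHS symbols are all nullable.

{ F', G }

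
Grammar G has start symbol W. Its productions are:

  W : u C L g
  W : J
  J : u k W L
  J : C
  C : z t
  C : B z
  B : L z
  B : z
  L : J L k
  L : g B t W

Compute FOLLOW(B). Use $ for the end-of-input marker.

In C : B z: add FIRST(z) = { z }.
In L : g B t W: add FIRST(t W) = { t }.
Union: FOLLOW(B) = { t, z }.

{ t, z }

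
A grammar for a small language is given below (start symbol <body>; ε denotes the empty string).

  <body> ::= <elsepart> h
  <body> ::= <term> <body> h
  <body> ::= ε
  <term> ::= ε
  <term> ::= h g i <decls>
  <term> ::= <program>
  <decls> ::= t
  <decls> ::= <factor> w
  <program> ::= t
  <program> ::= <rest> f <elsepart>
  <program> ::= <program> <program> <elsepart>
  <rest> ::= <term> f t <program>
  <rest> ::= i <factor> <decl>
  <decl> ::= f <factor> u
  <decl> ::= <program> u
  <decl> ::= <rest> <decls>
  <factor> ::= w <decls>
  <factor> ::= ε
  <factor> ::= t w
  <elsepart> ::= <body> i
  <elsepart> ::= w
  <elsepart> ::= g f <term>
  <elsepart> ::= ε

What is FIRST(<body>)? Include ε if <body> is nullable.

{ f, g, h, i, t, w, ε }

From <body> ::= <elsepart> h: <elsepart> nullable, take FIRST(<elsepart>) ∪ {h} = { f, g, h, i, t, w }.
From <body> ::= <term> <body> h: <term>, <body> nullable, take FIRST(<term>) ∪ FIRST(<body>) ∪ {h} = { f, g, h, i, t, w }.
<body> ::= ε contributes ε.
Union: FIRST(<body>) = { f, g, h, i, t, w, ε }.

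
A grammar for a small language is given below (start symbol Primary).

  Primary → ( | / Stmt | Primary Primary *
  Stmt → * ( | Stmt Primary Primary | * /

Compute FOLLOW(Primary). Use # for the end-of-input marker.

{ #, (, *, / }

Primary is the start symbol, so # ∈ FOLLOW(Primary).
In Primary → Primary Primary *: add FIRST(Primary *) = { (, / }.
In Primary → Primary Primary *: add FIRST(*) = { * }.
In Stmt → Stmt Primary Primary: add FIRST(Primary) = { (, / }.
In Stmt → Stmt Primary Primary: Primary is at the end, add FOLLOW(Stmt) = { #, (, *, / }.
Union: FOLLOW(Primary) = { #, (, *, / }.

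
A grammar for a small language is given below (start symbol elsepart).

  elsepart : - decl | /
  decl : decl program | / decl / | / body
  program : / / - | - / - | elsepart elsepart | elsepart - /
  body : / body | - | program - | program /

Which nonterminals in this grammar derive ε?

No nonterminal has an empty production or an RHS whose symbols are all nullable.

{ } (none)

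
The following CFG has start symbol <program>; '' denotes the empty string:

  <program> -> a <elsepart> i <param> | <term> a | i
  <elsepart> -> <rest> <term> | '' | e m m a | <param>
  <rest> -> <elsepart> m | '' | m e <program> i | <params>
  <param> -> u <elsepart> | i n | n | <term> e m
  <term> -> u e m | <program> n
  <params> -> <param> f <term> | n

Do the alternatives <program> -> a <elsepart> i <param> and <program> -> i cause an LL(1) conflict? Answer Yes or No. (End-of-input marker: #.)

FIRST(a <elsepart> i <param>) = { a } and FIRST(i) = { i }.
The FIRST sets are disjoint and neither alternative is nullable — no conflict.

No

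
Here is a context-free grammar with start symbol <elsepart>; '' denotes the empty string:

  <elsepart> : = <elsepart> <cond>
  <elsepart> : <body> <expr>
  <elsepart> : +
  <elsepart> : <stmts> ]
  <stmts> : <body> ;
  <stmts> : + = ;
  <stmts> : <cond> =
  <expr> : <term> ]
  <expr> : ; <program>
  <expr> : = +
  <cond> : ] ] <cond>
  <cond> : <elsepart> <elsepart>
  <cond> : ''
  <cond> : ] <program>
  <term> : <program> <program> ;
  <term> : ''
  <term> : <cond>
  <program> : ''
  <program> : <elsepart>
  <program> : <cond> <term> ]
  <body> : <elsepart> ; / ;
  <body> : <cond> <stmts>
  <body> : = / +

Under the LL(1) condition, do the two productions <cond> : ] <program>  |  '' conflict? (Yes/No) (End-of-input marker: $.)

FIRST(] <program>) = { ] } and FIRST('') = { '' }.
The second alternative is nullable and FOLLOW(<cond>) = { $, +, ;, =, ] } shares ] with FIRST of the first — conflict.

Yes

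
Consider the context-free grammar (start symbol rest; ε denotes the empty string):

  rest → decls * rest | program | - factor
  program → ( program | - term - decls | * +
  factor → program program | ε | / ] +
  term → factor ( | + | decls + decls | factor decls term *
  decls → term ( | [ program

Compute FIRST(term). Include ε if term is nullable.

{ (, *, +, -, /, [ }

From term → factor (: factor nullable, take FIRST(factor) ∪ {(} = { (, *, -, / }.
term → + contributes {+}.
From term → decls + decls: add FIRST(decls) = { (, *, +, -, /, [ }.
From term → factor decls term *: factor nullable, take FIRST(factor) ∪ FIRST(decls) = { (, *, +, -, /, [ }.
Union: FIRST(term) = { (, *, +, -, /, [ }.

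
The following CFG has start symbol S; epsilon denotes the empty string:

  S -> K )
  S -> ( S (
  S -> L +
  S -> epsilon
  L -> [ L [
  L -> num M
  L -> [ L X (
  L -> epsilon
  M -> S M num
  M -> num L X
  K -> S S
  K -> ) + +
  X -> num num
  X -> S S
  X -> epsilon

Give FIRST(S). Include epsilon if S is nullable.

From S -> K ): K nullable, take FIRST(K) ∪ {)} = { (, ), +, [, num }.
S -> ( S ( contributes {(}.
From S -> L +: L nullable, take FIRST(L) ∪ {+} = { +, [, num }.
S -> epsilon contributes epsilon.
Union: FIRST(S) = { (, ), +, [, num, epsilon }.

{ (, ), +, [, num, epsilon }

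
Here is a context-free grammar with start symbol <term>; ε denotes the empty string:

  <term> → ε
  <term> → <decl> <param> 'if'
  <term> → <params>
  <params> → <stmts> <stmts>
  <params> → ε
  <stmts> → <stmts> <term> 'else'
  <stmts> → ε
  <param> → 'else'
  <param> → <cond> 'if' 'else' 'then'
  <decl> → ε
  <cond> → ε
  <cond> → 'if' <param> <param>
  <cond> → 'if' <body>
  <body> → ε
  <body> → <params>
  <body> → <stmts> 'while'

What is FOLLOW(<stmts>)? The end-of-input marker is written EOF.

In <params> → <stmts> <stmts>: add FIRST(<stmts>)\{ε} = { 'else', 'if' }.
  Since <stmts> is nullable, also add FOLLOW(<params>) = { EOF, 'else', 'if' }.
In <params> → <stmts> <stmts>: <stmts> is at the end, add FOLLOW(<params>) = { EOF, 'else', 'if' }.
In <stmts> → <stmts> <term> 'else': add FIRST(<term> 'else') = { 'else', 'if' }.
In <body> → <stmts> 'while': add FIRST('while') = { 'while' }.
Union: FOLLOW(<stmts>) = { EOF, 'else', 'if', 'while' }.

{ EOF, 'else', 'if', 'while' }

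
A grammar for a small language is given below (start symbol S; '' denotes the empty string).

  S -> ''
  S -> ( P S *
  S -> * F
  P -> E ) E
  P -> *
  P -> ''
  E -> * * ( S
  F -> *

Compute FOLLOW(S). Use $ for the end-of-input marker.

{ $, (, ), * }

S is the start symbol, so $ ∈ FOLLOW(S).
In S -> ( P S *: add FIRST(*) = { * }.
In E -> * * ( S: S is at the end, add FOLLOW(E) = { (, ), * }.
Union: FOLLOW(S) = { $, (, ), * }.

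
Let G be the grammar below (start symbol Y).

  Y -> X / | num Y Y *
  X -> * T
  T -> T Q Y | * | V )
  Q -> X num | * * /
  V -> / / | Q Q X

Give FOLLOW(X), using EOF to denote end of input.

In Y -> X /: add FIRST(/) = { / }.
In Q -> X num: add FIRST(num) = { num }.
In V -> Q Q X: X is at the end, add FOLLOW(V) = { ) }.
Union: FOLLOW(X) = { ), /, num }.

{ ), /, num }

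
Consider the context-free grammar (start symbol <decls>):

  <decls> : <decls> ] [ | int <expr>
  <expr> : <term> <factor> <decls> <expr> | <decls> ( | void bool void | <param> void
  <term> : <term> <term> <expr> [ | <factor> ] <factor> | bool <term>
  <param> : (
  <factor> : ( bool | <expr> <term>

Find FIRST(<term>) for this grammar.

From <term> : <term> <term> <expr> [: add FIRST(<term>) = { (, bool, int, void }.
From <term> : <factor> ] <factor>: add FIRST(<factor>) = { (, bool, int, void }.
<term> : bool <term> contributes {bool}.
Union: FIRST(<term>) = { (, bool, int, void }.

{ (, bool, int, void }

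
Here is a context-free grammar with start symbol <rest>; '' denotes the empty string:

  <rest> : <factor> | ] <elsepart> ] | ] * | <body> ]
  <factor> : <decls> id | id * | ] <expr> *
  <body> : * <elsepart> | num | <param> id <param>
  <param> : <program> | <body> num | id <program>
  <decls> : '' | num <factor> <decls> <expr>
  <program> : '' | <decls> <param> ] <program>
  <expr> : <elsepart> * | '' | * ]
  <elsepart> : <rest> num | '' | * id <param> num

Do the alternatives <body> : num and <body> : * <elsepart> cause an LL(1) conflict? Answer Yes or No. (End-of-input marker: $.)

FIRST(num) = { num } and FIRST(* <elsepart>) = { * }.
The FIRST sets are disjoint and neither alternative is nullable — no conflict.

No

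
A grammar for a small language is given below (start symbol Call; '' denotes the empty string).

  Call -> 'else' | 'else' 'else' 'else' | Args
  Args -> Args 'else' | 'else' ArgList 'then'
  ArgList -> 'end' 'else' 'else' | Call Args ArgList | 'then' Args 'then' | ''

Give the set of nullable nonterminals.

Directly nullable (have an ''-production): ArgList.
No other nonterminal has a production whose RHS symbols are all nullable.

{ ArgList }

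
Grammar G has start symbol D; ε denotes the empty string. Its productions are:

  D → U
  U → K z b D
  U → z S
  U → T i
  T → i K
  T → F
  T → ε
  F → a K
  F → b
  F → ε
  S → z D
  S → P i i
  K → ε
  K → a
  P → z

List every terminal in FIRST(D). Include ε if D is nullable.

From D → U: add FIRST(U) = { a, b, i, z }.
Union: FIRST(D) = { a, b, i, z }.

{ a, b, i, z }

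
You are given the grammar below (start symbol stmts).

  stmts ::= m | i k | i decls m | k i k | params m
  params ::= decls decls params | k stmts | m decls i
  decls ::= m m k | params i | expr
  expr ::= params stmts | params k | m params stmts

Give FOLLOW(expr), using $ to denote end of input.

In decls ::= expr: expr is at the end, add FOLLOW(decls) = { i, k, m }.
Union: FOLLOW(expr) = { i, k, m }.

{ i, k, m }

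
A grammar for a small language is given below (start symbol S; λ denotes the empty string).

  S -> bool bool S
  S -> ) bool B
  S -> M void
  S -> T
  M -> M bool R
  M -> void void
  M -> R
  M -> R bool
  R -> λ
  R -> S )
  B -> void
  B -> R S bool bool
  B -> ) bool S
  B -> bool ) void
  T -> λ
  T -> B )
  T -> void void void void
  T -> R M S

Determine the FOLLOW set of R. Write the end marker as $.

In M -> M bool R: R is at the end, add FOLLOW(M) = { $, ), bool, void }.
In M -> R: R is at the end, add FOLLOW(M) = { $, ), bool, void }.
In M -> R bool: add FIRST(bool) = { bool }.
In B -> R S bool bool: add FIRST(S bool bool) = { ), bool, void }.
In T -> R M S: add FIRST(M S)\{λ} = { ), bool, void }.
  Since M S is nullable, also add FOLLOW(T) = { $, ), bool }.
Union: FOLLOW(R) = { $, ), bool, void }.

{ $, ), bool, void }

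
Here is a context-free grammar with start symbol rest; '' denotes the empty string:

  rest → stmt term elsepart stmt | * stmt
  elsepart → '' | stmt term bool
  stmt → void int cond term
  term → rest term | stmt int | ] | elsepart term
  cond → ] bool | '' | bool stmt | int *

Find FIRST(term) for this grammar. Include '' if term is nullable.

From term → rest term: add FIRST(rest) = { *, void }.
From term → stmt int: add FIRST(stmt) = { void }.
term → ] contributes {]}.
From term → elsepart term: elsepart nullable, take FIRST(elsepart) ∪ FIRST(term) = { *, ], void }.
Union: FIRST(term) = { *, ], void }.

{ *, ], void }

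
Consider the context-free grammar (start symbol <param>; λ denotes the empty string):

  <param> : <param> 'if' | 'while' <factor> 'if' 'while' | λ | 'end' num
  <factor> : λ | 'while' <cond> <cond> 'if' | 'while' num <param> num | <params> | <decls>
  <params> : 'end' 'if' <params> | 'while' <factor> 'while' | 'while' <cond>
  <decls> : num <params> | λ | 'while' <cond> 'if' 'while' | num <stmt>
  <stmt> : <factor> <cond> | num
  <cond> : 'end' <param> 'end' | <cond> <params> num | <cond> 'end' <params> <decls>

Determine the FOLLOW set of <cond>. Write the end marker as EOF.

{ 'end', 'if', 'while', num }

In <factor> : 'while' <cond> <cond> 'if': add FIRST(<cond> 'if') = { 'end' }.
In <factor> : 'while' <cond> <cond> 'if': add FIRST('if') = { 'if' }.
In <params> : 'while' <cond>: <cond> is at the end, add FOLLOW(<params>) = { 'end', 'if', 'while', num }.
In <decls> : 'while' <cond> 'if' 'while': add FIRST('if' 'while') = { 'if' }.
In <stmt> : <factor> <cond>: <cond> is at the end, add FOLLOW(<stmt>) = { 'end', 'if', 'while', num }.
In <cond> : <cond> <params> num: add FIRST(<params> num) = { 'end', 'while' }.
In <cond> : <cond> 'end' <params> <decls>: add FIRST('end' <params> <decls>) = { 'end' }.
Union: FOLLOW(<cond>) = { 'end', 'if', 'while', num }.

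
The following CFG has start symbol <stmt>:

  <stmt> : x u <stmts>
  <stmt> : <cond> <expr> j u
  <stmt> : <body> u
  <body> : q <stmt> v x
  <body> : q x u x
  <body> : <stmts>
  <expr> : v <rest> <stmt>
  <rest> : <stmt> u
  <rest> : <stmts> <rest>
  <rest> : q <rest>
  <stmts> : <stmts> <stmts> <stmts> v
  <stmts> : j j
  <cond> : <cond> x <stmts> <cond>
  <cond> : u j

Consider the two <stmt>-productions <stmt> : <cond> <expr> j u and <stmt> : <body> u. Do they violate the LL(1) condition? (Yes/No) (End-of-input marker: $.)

FIRST(<cond> <expr> j u) = { u } and FIRST(<body> u) = { j, q }.
The FIRST sets are disjoint and neither alternative is nullable — no conflict.

No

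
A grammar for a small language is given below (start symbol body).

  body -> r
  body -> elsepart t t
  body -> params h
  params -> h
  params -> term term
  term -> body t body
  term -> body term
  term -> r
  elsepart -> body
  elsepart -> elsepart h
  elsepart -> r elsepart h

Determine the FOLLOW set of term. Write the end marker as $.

{ h, r }

In params -> term term: add FIRST(term) = { h, r }.
In params -> term term: term is at the end, add FOLLOW(params) = { h }.
In term -> body term: term is at the end, add FOLLOW(term) = { h, r }.
Union: FOLLOW(term) = { h, r }.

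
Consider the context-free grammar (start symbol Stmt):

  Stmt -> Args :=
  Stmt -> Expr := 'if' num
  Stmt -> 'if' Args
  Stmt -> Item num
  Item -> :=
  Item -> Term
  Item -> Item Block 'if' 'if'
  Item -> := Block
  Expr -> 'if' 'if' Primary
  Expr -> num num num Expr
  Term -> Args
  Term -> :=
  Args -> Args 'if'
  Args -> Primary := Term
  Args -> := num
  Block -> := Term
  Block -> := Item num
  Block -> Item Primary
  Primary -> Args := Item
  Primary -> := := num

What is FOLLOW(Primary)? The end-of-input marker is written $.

In Expr -> 'if' 'if' Primary: Primary is at the end, add FOLLOW(Expr) = { := }.
In Args -> Primary := Term: add FIRST(:= Term) = { := }.
In Block -> Item Primary: Primary is at the end, add FOLLOW(Block) = { 'if', :=, num }.
Union: FOLLOW(Primary) = { 'if', :=, num }.

{ 'if', :=, num }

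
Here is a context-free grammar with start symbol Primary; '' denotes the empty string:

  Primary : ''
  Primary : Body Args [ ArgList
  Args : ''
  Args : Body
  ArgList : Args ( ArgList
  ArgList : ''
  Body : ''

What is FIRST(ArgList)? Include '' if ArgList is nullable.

From ArgList : Args ( ArgList: Args nullable, take FIRST(Args) ∪ {(} = { ( }.
ArgList : '' contributes ''.
Union: FIRST(ArgList) = { (, '' }.

{ (, '' }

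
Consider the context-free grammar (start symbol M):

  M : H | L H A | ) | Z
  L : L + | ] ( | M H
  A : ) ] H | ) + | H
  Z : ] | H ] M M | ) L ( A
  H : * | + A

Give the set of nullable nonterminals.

No nonterminal has an empty production or an RHS whose symbols are all nullable.

{ } (none)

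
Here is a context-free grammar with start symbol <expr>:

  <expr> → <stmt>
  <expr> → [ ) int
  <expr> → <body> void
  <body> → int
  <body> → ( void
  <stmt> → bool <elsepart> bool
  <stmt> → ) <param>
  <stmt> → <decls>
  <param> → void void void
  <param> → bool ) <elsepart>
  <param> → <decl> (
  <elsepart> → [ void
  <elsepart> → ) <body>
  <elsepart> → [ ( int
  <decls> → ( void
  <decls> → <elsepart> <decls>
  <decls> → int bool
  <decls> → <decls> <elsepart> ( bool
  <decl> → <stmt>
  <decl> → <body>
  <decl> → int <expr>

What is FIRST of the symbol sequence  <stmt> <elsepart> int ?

Add FIRST(<stmt>) = { (, ), [, bool, int }; <stmt> is not nullable, stop.

{ (, ), [, bool, int }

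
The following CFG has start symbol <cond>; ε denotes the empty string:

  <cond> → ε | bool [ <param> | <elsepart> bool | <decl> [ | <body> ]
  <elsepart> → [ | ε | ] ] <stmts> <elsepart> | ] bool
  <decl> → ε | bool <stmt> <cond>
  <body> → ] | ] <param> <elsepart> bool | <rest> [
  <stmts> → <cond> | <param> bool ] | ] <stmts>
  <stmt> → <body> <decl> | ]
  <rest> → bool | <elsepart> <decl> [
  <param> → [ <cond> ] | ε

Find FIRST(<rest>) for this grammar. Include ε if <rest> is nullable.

<rest> → bool contributes {bool}.
From <rest> → <elsepart> <decl> [: <elsepart>, <decl> nullable, take FIRST(<elsepart>) ∪ FIRST(<decl>) ∪ {[} = { [, ], bool }.
Union: FIRST(<rest>) = { [, ], bool }.

{ [, ], bool }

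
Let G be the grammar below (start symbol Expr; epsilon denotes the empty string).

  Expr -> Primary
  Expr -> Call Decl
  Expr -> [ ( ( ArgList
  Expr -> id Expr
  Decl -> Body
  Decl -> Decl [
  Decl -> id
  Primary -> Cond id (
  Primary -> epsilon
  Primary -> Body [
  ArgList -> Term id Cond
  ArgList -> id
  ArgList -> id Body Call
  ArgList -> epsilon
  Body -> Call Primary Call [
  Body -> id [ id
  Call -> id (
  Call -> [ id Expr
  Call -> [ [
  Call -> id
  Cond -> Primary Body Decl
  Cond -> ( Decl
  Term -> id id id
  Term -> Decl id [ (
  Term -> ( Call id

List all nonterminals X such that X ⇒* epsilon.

Directly nullable (have an epsilon-production): Primary, ArgList.
Expr -> Primary with every symbol nullable, so Expr is nullable.
No other nonterminal has a production whose RHS symbols are all nullable.

{ ArgList, Expr, Primary }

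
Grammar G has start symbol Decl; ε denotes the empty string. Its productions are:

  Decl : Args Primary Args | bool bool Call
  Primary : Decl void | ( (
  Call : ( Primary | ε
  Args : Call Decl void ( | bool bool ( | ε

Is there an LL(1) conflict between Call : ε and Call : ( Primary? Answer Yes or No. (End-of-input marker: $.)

FIRST(ε) = { ε } and FIRST(( Primary) = { ( }.
The first alternative is nullable and FOLLOW(Call) = { $, (, bool, void } shares ( with FIRST of the second — conflict.

Yes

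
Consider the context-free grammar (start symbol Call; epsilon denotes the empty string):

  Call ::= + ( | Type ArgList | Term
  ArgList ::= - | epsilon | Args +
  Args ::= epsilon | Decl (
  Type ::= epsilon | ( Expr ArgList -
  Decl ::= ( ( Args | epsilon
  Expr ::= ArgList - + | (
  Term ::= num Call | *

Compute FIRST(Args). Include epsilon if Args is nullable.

Args ::= epsilon contributes epsilon.
From Args ::= Decl (: Decl nullable, take FIRST(Decl) ∪ {(} = { ( }.
Union: FIRST(Args) = { (, epsilon }.

{ (, epsilon }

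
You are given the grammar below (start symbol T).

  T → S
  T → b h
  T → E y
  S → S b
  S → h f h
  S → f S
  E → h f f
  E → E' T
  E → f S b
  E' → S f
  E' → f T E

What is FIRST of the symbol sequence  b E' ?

b is a terminal; add {b} and stop.

{ b }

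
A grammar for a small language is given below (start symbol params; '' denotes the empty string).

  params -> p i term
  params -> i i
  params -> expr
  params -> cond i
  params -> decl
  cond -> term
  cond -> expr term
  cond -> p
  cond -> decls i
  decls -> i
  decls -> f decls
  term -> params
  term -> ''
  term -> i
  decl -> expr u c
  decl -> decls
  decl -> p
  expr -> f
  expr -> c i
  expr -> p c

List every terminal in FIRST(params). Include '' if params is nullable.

params -> p i term contributes {p}.
params -> i i contributes {i}.
From params -> expr: add FIRST(expr) = { c, f, p }.
From params -> cond i: cond nullable, take FIRST(cond) ∪ {i} = { c, f, i, p }.
From params -> decl: add FIRST(decl) = { c, f, i, p }.
Union: FIRST(params) = { c, f, i, p }.

{ c, f, i, p }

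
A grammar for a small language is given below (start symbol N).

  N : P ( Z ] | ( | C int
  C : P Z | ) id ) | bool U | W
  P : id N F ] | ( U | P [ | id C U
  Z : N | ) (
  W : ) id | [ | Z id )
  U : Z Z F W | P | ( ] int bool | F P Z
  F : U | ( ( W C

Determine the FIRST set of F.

{ (, ), [, bool, id }

From F : U: add FIRST(U) = { (, ), [, bool, id }.
F : ( ( W C contributes {(}.
Union: FIRST(F) = { (, ), [, bool, id }.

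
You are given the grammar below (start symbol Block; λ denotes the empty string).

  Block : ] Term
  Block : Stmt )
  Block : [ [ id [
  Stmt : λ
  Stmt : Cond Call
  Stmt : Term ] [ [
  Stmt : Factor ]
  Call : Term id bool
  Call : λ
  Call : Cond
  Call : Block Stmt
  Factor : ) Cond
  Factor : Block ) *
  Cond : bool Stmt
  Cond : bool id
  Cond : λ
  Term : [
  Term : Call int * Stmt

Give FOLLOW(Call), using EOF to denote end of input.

In Stmt : Cond Call: Call is at the end, add FOLLOW(Stmt) = { EOF, ), [, ], bool, id, int }.
In Term : Call int * Stmt: add FIRST(int * Stmt) = { int }.
Union: FOLLOW(Call) = { EOF, ), [, ], bool, id, int }.

{ EOF, ), [, ], bool, id, int }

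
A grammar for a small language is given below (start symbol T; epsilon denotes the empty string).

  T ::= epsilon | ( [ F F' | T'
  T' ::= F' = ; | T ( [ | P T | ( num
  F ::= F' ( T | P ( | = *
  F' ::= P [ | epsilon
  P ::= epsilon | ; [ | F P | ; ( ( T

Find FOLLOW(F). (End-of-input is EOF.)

In T ::= ( [ F F': add FIRST(F')\{epsilon} = { (, ;, =, [ }.
  Since F' is nullable, also add FOLLOW(T) = { EOF, (, ;, =, [ }.
In P ::= F P: add FIRST(P)\{epsilon} = { (, ;, =, [ }.
  Since P is nullable, also add FOLLOW(P) = { EOF, (, ;, =, [ }.
Union: FOLLOW(F) = { EOF, (, ;, =, [ }.

{ EOF, (, ;, =, [ }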